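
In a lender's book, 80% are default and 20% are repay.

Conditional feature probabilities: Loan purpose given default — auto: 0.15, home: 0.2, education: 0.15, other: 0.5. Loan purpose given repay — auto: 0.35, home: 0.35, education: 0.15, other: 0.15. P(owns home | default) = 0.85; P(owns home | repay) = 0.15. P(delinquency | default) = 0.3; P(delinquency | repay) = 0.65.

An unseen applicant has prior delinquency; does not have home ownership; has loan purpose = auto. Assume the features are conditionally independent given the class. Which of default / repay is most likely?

default: 0.8 × 0.15 × (1−0.85) × 0.3 = 0.0054
repay: 0.2 × 0.35 × (1−0.15) × 0.65 = 0.038675
Highest score → repay.

repay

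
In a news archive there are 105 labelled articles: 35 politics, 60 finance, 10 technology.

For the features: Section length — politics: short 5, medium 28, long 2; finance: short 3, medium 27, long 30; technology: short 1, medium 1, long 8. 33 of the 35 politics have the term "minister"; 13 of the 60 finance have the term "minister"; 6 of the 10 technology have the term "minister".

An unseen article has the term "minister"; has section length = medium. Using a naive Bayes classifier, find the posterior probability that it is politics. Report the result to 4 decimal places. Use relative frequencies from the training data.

0.8037

politics: (35/105) × (28/35) × (33/35) ≈ 0.251429
finance: (60/105) × (27/60) × (13/60) ≈ 0.0557143
technology: (10/105) × (1/10) × (6/10) ≈ 0.00571429
P(politics | x) = 0.251429 / 0.31285759 ≈ 0.8037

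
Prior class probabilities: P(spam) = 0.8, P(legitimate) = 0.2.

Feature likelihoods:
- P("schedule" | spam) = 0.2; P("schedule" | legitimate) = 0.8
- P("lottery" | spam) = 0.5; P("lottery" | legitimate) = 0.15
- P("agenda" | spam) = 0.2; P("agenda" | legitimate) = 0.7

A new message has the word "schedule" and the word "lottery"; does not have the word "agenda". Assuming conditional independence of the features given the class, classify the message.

spam: 0.8 × 0.2 × 0.5 × (1−0.2) = 0.064
legitimate: 0.2 × 0.8 × 0.15 × (1−0.7) = 0.0072
Highest score → spam.

spam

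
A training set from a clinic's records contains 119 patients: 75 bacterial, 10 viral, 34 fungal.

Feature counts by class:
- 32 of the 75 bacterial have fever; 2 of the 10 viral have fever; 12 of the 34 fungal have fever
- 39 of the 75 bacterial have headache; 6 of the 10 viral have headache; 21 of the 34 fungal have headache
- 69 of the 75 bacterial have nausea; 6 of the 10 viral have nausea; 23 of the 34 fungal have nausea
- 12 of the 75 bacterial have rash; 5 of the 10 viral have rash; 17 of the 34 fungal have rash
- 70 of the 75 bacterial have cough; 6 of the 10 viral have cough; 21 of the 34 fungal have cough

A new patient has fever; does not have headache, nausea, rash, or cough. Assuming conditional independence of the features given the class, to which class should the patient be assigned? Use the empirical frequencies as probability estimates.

fungal

bacterial: (75/119) × (32/75) × (36/75) × (6/75) × (63/75) × (5/75) ≈ 0.000578259
viral: (10/119) × (2/10) × (4/10) × (4/10) × (5/10) × (4/10) ≈ 0.000537815
fungal: (34/119) × (12/34) × (13/34) × (11/34) × (17/34) × (13/34) ≈ 0.00238477
Highest score → fungal.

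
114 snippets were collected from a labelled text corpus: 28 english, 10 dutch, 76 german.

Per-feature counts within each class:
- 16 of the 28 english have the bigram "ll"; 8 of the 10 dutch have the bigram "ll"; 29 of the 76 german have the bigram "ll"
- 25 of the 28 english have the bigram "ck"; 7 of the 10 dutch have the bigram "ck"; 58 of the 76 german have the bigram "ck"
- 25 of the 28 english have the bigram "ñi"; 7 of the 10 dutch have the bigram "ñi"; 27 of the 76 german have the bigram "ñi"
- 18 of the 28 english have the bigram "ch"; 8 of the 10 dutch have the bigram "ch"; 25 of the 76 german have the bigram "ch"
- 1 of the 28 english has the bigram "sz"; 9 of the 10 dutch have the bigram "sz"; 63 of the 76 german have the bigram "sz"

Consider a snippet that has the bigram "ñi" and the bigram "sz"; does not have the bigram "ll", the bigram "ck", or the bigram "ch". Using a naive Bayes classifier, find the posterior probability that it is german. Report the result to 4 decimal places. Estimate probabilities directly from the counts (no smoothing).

0.9606

english: (28/114) × (12/28) × (3/28) × (25/28) × (10/28) × (1/28) ≈ 0.000128442
dutch: (10/114) × (2/10) × (3/10) × (7/10) × (2/10) × (9/10) ≈ 0.000663158
german: (76/114) × (47/76) × (18/76) × (27/76) × (51/76) × (63/76) ≈ 0.0192968
P(german | x) = 0.0192968 / 0.0200884 ≈ 0.9606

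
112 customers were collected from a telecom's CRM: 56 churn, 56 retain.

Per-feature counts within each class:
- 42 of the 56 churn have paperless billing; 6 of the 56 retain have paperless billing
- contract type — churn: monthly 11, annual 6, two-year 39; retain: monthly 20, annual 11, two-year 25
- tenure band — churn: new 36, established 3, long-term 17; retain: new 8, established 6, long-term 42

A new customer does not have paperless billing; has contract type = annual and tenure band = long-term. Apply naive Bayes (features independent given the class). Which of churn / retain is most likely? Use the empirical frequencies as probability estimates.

churn: (56/112) × (14/56) × (6/56) × (17/56) ≈ 0.00406569
retain: (56/112) × (50/56) × (11/56) × (42/56) ≈ 0.0657685
Highest score → retain.

retain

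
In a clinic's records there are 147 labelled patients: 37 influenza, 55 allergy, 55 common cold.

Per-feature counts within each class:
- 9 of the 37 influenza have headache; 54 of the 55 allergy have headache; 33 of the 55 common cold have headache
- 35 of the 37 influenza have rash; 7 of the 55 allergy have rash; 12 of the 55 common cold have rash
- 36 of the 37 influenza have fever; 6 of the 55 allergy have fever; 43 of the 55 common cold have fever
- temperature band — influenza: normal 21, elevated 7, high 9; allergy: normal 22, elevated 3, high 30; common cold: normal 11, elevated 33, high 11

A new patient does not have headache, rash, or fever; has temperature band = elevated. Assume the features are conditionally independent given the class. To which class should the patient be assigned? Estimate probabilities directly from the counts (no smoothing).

influenza: (37/147) × (28/37) × (2/37) × (1/37) × (7/37) ≈ 0.0000526458
allergy: (55/147) × (1/55) × (48/55) × (49/55) × (3/55) ≈ 0.000288505
common cold: (55/147) × (22/55) × (43/55) × (12/55) × (33/55) ≈ 0.0153173
Highest score → common cold.

common cold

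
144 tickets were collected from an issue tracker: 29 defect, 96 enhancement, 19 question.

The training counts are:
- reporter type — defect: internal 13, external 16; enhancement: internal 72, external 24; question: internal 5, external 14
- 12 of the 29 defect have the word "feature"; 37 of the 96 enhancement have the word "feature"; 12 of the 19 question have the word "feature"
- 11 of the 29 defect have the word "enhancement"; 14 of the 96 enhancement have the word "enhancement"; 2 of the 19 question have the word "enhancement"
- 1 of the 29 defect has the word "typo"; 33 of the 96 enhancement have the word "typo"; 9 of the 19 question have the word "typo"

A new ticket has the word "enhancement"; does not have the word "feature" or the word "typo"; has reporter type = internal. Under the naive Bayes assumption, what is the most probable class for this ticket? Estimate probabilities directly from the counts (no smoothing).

defect: (29/144) × (13/29) × (17/29) × (11/29) × (28/29) ≈ 0.0193815
enhancement: (96/144) × (72/96) × (59/96) × (14/96) × (63/96) ≈ 0.0294088
question: (19/144) × (5/19) × (7/19) × (2/19) × (10/19) ≈ 0.00070872
Highest score → enhancement.

enhancement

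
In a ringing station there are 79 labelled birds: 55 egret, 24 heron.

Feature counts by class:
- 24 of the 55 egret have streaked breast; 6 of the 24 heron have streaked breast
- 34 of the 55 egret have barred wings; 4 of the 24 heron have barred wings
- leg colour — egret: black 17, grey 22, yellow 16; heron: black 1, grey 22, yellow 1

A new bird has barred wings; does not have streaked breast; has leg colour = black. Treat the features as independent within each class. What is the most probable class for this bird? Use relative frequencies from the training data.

egret

egret: (55/79) × (31/55) × (34/55) × (17/55) ≈ 0.0749786
heron: (24/79) × (18/24) × (4/24) × (1/24) ≈ 0.00158228
Highest score → egret.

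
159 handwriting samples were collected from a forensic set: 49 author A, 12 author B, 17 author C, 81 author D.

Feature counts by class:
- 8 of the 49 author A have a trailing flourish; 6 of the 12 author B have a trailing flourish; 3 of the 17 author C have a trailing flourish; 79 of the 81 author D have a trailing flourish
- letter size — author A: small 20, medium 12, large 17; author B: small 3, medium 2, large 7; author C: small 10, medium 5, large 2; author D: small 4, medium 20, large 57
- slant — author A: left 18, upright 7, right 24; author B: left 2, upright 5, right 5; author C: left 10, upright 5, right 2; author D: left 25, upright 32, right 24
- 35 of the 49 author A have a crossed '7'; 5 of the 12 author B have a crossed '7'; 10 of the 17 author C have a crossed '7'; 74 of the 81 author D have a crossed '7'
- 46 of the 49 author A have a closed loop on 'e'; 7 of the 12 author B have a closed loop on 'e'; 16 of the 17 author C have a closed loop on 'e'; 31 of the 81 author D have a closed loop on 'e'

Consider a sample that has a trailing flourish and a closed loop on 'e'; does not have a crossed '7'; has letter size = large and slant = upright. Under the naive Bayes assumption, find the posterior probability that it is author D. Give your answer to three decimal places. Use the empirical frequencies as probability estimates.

0.531

author A: (49/159) × (8/49) × (17/49) × (7/49) × (14/49) × (46/49) ≈ 0.000668869
author B: (12/159) × (6/12) × (7/12) × (5/12) × (7/12) × (7/12) ≈ 0.003121
author C: (17/159) × (3/17) × (2/17) × (5/17) × (7/17) × (16/17) ≈ 0.000253015
author D: (81/159) × (79/81) × (57/81) × (32/81) × (7/81) × (31/81) ≈ 0.00456851
P(author D | x) = 0.00456851 / 0.008611394 ≈ 0.531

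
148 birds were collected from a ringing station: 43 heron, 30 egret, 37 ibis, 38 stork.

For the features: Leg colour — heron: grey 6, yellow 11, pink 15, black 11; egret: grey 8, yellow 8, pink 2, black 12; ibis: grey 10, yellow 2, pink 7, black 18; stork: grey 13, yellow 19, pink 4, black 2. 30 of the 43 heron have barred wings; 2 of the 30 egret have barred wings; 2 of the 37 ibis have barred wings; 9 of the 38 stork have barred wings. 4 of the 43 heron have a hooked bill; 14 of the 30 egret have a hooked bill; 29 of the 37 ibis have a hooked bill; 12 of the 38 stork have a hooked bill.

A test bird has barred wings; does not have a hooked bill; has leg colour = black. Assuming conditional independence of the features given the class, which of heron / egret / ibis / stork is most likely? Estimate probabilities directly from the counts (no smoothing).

heron

heron: (43/148) × (11/43) × (30/43) × (39/43) ≈ 0.0470305
egret: (30/148) × (12/30) × (2/30) × (16/30) ≈ 0.00288288
ibis: (37/148) × (18/37) × (2/37) × (8/37) ≈ 0.00142144
stork: (38/148) × (2/38) × (9/38) × (26/38) ≈ 0.00218986
Highest score → heron.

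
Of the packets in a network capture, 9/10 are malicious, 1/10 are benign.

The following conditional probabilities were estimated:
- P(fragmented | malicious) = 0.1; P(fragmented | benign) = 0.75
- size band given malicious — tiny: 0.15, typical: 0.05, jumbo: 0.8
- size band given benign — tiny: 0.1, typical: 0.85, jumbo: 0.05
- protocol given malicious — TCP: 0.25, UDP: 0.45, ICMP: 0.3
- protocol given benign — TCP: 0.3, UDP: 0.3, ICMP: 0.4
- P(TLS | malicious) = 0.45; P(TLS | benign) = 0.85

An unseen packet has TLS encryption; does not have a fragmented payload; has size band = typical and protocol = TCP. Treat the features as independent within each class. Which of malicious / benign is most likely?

benign

malicious: 0.9 × (1−0.1) × 0.05 × 0.25 × 0.45 = 0.00455625
benign: 0.1 × (1−0.75) × 0.85 × 0.3 × 0.85 = 0.00541875
Highest score → benign.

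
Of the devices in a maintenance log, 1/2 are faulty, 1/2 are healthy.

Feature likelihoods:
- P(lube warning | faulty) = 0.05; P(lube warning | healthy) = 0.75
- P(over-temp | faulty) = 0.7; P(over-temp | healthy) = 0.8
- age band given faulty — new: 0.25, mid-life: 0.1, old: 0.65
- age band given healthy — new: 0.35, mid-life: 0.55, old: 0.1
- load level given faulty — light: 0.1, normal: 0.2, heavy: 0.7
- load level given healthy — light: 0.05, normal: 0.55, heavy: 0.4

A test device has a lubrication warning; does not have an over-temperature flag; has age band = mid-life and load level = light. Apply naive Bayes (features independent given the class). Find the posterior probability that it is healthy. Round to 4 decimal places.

0.9649

faulty: 0.5 × 0.05 × (1−0.7) × 0.1 × 0.1 = 0.000075
healthy: 0.5 × 0.75 × (1−0.8) × 0.55 × 0.05 = 0.0020625
P(healthy | x) = 0.0020625 / 0.0021375 ≈ 0.9649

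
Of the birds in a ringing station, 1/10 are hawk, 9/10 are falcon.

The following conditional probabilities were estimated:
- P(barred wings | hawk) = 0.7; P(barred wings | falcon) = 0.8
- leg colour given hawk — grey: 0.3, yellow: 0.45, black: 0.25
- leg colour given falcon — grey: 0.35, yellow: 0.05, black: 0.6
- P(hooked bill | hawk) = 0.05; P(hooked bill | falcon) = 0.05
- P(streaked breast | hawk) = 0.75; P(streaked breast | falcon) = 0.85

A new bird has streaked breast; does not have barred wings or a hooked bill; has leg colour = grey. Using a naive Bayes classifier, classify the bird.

falcon

hawk: 0.1 × (1−0.7) × 0.3 × (1−0.05) × 0.75 = 0.0064125
falcon: 0.9 × (1−0.8) × 0.35 × (1−0.05) × 0.85 = 0.0508725
Highest score → falcon.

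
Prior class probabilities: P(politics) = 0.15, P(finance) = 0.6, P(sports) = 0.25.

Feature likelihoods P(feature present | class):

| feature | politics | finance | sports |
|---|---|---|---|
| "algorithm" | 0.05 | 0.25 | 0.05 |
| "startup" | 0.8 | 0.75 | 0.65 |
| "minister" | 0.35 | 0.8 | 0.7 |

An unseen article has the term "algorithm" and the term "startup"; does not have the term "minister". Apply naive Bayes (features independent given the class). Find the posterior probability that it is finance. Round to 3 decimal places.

0.780

politics: 0.15 × 0.05 × 0.8 × (1−0.35) = 0.0039
finance: 0.6 × 0.25 × 0.75 × (1−0.8) = 0.0225
sports: 0.25 × 0.05 × 0.65 × (1−0.7) = 0.0024375
P(finance | x) = 0.0225 / 0.0288375 ≈ 0.780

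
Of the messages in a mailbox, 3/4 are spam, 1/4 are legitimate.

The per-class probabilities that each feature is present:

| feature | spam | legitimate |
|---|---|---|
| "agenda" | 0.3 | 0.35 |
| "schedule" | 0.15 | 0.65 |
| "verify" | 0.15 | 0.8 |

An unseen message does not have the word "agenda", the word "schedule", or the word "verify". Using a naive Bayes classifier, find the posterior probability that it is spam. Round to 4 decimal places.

0.9709

spam: 0.75 × (1−0.3) × (1−0.15) × (1−0.15) = 0.3793125
legitimate: 0.25 × (1−0.35) × (1−0.65) × (1−0.8) = 0.011375
P(spam | x) = 0.3793125 / 0.3906875 ≈ 0.9709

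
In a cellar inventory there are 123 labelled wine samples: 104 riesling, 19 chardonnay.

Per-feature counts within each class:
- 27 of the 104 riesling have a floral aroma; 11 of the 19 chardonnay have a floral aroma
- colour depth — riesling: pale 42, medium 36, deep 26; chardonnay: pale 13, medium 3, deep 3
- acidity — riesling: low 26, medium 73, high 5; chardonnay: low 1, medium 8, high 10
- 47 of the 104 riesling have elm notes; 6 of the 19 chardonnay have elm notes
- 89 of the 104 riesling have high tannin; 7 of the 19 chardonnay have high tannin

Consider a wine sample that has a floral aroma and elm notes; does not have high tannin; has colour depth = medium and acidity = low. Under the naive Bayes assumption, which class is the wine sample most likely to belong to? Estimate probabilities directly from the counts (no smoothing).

riesling: (104/123) × (27/104) × (36/104) × (26/104) × (47/104) × (15/104) ≈ 0.0012382
chardonnay: (19/123) × (11/19) × (3/19) × (1/19) × (6/19) × (12/19) ≈ 0.000148227
Highest score → riesling.

riesling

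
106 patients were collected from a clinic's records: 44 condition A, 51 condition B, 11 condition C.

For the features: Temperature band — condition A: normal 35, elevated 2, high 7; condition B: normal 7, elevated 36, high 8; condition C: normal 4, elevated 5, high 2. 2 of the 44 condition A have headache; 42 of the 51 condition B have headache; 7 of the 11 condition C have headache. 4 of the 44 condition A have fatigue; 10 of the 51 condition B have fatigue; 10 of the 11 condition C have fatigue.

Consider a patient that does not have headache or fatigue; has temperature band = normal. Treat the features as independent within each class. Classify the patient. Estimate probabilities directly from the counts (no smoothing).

condition A

condition A: (44/106) × (35/44) × (42/44) × (40/44) ≈ 0.286527
condition B: (51/106) × (7/51) × (9/51) × (41/51) ≈ 0.00936868
condition C: (11/106) × (4/11) × (4/11) × (1/11) ≈ 0.00124747
Highest score → condition A.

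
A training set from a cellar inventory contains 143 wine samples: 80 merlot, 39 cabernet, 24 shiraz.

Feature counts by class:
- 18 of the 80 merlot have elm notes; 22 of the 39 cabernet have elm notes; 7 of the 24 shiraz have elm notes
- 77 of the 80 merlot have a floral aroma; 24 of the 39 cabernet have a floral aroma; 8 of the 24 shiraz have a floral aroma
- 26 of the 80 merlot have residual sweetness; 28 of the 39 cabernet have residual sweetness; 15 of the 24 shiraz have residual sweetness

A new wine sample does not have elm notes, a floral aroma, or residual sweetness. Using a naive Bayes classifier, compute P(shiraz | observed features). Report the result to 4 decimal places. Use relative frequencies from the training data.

0.5546

merlot: (80/143) × (62/80) × (3/80) × (54/80) ≈ 0.0109747
cabernet: (39/143) × (17/39) × (15/39) × (11/39) ≈ 0.0128964
shiraz: (24/143) × (17/24) × (16/24) × (9/24) ≈ 0.0297203
P(shiraz | x) = 0.0297203 / 0.0535914 ≈ 0.5546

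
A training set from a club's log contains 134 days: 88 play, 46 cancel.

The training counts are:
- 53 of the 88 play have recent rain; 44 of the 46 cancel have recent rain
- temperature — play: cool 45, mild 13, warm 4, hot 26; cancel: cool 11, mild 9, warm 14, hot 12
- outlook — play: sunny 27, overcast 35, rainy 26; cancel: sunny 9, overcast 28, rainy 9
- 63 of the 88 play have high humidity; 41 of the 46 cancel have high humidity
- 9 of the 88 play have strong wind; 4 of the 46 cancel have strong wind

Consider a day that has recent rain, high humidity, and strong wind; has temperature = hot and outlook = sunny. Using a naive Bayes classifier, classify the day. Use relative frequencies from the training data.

play: (88/134) × (53/88) × (26/88) × (27/88) × (63/88) × (9/88) ≈ 0.00262519
cancel: (46/134) × (44/46) × (12/46) × (9/46) × (41/46) × (4/46) ≈ 0.00129893
Highest score → play.

play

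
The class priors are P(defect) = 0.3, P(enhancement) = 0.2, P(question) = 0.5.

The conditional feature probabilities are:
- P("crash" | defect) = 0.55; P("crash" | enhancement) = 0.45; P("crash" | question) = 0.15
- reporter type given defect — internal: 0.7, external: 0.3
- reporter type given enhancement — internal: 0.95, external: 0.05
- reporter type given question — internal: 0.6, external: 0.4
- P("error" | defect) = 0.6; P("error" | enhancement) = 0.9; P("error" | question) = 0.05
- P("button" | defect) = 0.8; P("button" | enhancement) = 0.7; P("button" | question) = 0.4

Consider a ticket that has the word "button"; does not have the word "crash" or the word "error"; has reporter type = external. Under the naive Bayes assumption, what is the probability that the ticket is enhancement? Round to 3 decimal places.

0.005

defect: 0.3 × (1−0.55) × 0.3 × (1−0.6) × 0.8 = 0.01296
enhancement: 0.2 × (1−0.45) × 0.05 × (1−0.9) × 0.7 = 0.000385
question: 0.5 × (1−0.15) × 0.4 × (1−0.05) × 0.4 = 0.0646
P(enhancement | x) = 0.000385 / 0.077945 ≈ 0.005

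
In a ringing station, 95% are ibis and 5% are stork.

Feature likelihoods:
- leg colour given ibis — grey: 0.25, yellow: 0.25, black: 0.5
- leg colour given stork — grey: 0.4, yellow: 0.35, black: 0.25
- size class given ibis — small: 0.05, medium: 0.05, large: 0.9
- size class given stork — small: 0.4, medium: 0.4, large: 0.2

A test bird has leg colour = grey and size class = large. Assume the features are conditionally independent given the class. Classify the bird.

ibis: 0.95 × 0.25 × 0.9 = 0.21375
stork: 0.05 × 0.4 × 0.2 = 0.004
Highest score → ibis.

ibis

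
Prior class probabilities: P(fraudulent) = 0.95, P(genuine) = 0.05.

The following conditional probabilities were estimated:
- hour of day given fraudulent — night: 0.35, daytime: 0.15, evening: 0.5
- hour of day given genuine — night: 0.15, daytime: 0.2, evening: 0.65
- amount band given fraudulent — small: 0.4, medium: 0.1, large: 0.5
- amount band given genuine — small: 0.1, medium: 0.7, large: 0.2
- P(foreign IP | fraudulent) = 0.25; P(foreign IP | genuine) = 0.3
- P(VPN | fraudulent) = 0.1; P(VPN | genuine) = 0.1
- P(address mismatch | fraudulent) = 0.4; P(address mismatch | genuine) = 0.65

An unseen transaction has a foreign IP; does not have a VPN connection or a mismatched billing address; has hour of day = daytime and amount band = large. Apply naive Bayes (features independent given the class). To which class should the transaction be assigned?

fraudulent

fraudulent: 0.95 × 0.15 × 0.5 × 0.25 × (1−0.1) × (1−0.4) = 0.00961875
genuine: 0.05 × 0.2 × 0.2 × 0.3 × (1−0.1) × (1−0.65) = 0.000189
Highest score → fraudulent.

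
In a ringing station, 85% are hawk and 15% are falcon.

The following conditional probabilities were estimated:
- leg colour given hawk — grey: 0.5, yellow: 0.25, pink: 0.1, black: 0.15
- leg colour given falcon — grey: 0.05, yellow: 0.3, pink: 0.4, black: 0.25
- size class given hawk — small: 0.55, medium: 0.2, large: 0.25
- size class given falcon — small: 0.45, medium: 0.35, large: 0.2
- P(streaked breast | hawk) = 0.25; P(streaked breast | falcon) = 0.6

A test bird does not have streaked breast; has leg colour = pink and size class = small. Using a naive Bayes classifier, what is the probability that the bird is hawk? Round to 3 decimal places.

0.765

hawk: 0.85 × 0.1 × 0.55 × (1−0.25) = 0.0350625
falcon: 0.15 × 0.4 × 0.45 × (1−0.6) = 0.0108
P(hawk | x) = 0.0350625 / 0.0458625 ≈ 0.765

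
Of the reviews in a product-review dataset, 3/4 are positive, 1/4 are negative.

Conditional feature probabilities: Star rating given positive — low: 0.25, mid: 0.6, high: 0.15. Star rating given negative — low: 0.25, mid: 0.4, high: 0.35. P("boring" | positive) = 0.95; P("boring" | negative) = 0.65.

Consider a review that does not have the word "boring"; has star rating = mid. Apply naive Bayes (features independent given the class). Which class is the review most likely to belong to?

negative

positive: 0.75 × 0.6 × (1−0.95) = 0.0225
negative: 0.25 × 0.4 × (1−0.65) = 0.035
Highest score → negative.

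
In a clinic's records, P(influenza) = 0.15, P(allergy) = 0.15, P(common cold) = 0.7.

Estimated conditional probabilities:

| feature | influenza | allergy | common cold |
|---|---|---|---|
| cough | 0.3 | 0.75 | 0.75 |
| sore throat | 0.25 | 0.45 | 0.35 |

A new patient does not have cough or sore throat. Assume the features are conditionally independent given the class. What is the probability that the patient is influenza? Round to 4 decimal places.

influenza: 0.15 × (1−0.3) × (1−0.25) = 0.07875
allergy: 0.15 × (1−0.75) × (1−0.45) = 0.020625
common cold: 0.7 × (1−0.75) × (1−0.35) = 0.11375
P(influenza | x) = 0.07875 / 0.213125 ≈ 0.3695

0.3695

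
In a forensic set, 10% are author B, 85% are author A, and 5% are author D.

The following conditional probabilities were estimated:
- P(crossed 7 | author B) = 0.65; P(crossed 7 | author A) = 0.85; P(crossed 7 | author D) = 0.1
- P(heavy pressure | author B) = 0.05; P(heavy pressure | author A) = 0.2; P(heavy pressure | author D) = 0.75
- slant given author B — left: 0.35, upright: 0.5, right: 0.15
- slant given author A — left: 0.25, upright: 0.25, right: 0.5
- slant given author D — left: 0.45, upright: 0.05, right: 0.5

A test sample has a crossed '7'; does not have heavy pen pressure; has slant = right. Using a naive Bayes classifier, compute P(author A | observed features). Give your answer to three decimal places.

0.967

author B: 0.1 × 0.65 × (1−0.05) × 0.15 = 0.0092625
author A: 0.85 × 0.85 × (1−0.2) × 0.5 = 0.289
author D: 0.05 × 0.1 × (1−0.75) × 0.5 = 0.000625
P(author A | x) = 0.289 / 0.2988875 ≈ 0.967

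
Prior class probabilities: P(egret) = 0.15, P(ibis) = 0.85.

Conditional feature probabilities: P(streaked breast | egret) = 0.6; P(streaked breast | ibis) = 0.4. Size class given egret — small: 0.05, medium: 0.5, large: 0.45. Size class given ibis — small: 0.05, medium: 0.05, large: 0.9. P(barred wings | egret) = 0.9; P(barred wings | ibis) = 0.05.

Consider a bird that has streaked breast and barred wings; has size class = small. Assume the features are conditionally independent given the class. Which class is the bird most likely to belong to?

egret: 0.15 × 0.6 × 0.05 × 0.9 = 0.00405
ibis: 0.85 × 0.4 × 0.05 × 0.05 = 0.00085
Highest score → egret.

egret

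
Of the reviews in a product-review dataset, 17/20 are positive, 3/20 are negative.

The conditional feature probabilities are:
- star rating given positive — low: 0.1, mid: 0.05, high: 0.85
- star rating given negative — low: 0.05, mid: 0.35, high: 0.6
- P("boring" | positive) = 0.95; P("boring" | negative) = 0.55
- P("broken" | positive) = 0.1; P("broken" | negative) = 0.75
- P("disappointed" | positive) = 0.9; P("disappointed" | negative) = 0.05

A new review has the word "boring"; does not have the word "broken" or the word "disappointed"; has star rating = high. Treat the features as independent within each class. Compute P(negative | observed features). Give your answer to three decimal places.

positive: 0.85 × 0.85 × 0.95 × (1−0.1) × (1−0.9) = 0.06177375
negative: 0.15 × 0.6 × 0.55 × (1−0.75) × (1−0.05) = 0.01175625
P(negative | x) = 0.01175625 / 0.07353 ≈ 0.160

0.160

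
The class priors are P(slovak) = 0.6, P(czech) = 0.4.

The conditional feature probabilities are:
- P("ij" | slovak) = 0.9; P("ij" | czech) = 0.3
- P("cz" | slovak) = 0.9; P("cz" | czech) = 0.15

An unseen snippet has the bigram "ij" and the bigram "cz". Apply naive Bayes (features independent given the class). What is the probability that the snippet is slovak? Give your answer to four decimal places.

slovak: 0.6 × 0.9 × 0.9 = 0.486
czech: 0.4 × 0.3 × 0.15 = 0.018
P(slovak | x) = 0.486 / 0.504 ≈ 0.9643

0.9643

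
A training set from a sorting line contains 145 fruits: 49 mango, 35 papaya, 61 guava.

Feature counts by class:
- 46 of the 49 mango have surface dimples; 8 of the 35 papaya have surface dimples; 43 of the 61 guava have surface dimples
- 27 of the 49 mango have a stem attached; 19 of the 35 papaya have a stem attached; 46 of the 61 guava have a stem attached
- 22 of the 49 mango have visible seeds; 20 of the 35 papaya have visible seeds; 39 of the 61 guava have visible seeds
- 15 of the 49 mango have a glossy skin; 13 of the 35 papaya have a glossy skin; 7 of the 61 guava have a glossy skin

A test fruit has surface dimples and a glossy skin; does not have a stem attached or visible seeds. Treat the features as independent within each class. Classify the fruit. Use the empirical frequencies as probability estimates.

mango: (49/145) × (46/49) × (22/49) × (27/49) × (15/49) ≈ 0.0240259
papaya: (35/145) × (8/35) × (16/35) × (15/35) × (13/35) ≈ 0.00401488
guava: (61/145) × (43/61) × (15/61) × (22/61) × (7/61) ≈ 0.00301803
Highest score → mango.

mango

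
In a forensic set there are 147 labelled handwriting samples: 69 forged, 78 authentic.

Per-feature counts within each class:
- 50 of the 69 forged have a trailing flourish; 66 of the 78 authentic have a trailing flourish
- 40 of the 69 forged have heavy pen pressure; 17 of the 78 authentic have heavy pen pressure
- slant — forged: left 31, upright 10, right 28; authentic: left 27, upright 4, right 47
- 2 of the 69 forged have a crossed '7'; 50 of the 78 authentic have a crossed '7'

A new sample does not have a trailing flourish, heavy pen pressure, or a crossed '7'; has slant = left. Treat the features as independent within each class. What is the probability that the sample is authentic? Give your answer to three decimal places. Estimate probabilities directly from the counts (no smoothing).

0.251

forged: (69/147) × (19/69) × (29/69) × (31/69) × (67/69) ≈ 0.0236986
authentic: (78/147) × (12/78) × (61/78) × (27/78) × (28/78) ≈ 0.0079329
P(authentic | x) = 0.0079329 / 0.0316315 ≈ 0.251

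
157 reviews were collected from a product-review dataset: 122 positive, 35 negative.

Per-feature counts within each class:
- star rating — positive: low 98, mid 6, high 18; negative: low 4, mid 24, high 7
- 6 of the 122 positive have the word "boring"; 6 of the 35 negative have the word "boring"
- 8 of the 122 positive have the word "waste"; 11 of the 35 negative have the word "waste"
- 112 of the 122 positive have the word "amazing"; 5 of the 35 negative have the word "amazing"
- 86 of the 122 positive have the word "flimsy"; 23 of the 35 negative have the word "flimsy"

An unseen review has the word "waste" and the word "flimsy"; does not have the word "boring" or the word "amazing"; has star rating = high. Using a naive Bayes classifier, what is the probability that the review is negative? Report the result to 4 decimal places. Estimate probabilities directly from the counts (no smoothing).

0.9406

positive: (122/157) × (18/122) × (116/122) × (8/122) × (10/122) × (86/122) ≈ 0.000413028
negative: (35/157) × (7/35) × (29/35) × (11/35) × (30/35) × (23/35) ≈ 0.00653982
P(negative | x) = 0.00653982 / 0.006952848 ≈ 0.9406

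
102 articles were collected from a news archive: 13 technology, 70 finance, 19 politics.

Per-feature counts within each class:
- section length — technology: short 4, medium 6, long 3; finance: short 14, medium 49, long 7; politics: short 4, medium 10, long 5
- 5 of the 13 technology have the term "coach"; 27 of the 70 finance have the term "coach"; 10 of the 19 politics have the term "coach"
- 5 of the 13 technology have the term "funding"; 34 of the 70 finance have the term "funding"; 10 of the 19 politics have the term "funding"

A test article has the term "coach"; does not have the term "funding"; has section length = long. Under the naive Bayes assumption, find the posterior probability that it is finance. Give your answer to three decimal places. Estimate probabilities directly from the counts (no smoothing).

technology: (13/102) × (3/13) × (5/13) × (8/13) ≈ 0.00696136
finance: (70/102) × (7/70) × (27/70) × (36/70) ≈ 0.0136134
politics: (19/102) × (5/19) × (10/19) × (9/19) ≈ 0.012221
P(finance | x) = 0.0136134 / 0.03279576 ≈ 0.415

0.415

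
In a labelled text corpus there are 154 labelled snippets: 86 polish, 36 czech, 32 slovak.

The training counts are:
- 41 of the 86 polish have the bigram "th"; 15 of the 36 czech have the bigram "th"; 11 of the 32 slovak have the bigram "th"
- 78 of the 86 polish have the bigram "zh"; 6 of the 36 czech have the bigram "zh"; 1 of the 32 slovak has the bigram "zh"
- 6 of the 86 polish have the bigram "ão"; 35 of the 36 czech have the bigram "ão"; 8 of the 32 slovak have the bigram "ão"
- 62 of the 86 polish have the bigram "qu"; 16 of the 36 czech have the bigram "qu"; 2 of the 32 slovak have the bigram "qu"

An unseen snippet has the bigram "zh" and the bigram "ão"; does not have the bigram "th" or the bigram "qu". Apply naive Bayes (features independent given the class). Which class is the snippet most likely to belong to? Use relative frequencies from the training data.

czech

polish: (86/154) × (45/86) × (78/86) × (6/86) × (24/86) ≈ 0.00516005
czech: (36/154) × (21/36) × (6/36) × (35/36) × (20/36) ≈ 0.0122755
slovak: (32/154) × (21/32) × (1/32) × (8/32) × (30/32) ≈ 0.000998757
Highest score → czech.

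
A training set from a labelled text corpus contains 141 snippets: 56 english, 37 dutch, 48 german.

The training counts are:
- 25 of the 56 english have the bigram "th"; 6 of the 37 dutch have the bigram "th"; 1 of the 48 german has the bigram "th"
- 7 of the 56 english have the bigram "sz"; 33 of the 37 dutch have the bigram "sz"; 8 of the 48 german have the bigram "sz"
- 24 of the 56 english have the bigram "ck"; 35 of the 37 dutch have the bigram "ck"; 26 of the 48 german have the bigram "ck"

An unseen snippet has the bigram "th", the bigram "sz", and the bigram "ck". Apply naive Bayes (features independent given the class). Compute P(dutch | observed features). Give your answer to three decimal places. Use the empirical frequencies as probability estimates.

0.780

english: (56/141) × (25/56) × (7/56) × (24/56) ≈ 0.00949848
dutch: (37/141) × (6/37) × (33/37) × (35/37) ≈ 0.0359013
german: (48/141) × (1/48) × (8/48) × (26/48) ≈ 0.000640268
P(dutch | x) = 0.0359013 / 0.046040048 ≈ 0.780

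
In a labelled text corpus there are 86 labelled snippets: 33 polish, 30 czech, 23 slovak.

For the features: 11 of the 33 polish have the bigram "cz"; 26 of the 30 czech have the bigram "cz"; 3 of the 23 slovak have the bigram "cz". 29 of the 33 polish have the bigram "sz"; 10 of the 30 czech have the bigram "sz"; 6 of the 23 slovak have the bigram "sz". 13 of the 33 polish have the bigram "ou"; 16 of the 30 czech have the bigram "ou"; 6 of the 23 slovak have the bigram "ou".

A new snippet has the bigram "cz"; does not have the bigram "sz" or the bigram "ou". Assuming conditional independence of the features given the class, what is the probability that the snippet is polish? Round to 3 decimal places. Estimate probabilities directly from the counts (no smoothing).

0.077

polish: (33/86) × (11/33) × (4/33) × (20/33) ≈ 0.00939629
czech: (30/86) × (26/30) × (20/30) × (14/30) ≈ 0.0940568
slovak: (23/86) × (3/23) × (17/23) × (17/23) ≈ 0.0190575
P(polish | x) = 0.00939629 / 0.12251059 ≈ 0.077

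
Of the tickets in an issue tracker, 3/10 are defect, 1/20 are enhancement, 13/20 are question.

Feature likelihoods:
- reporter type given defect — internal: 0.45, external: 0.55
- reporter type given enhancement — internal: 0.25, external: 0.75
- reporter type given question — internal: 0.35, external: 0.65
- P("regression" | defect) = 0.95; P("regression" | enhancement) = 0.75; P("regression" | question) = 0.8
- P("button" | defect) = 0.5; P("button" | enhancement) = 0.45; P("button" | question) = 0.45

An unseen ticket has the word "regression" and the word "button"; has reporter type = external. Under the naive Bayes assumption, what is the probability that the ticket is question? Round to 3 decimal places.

0.626

defect: 0.3 × 0.55 × 0.95 × 0.5 = 0.078375
enhancement: 0.05 × 0.75 × 0.75 × 0.45 = 0.01265625
question: 0.65 × 0.65 × 0.8 × 0.45 = 0.1521
P(question | x) = 0.1521 / 0.24313125 ≈ 0.626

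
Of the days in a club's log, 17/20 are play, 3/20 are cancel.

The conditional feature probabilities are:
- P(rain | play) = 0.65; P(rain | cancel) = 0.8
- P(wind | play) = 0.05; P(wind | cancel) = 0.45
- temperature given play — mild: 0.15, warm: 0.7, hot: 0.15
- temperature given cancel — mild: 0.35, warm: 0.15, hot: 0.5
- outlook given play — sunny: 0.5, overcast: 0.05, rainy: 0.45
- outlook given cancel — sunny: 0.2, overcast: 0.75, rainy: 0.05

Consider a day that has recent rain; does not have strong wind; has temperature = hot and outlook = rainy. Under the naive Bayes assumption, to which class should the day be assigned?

play: 0.85 × 0.65 × (1−0.05) × 0.15 × 0.45 = 0.0354290625
cancel: 0.15 × 0.8 × (1−0.45) × 0.5 × 0.05 = 0.00165
Highest score → play.

play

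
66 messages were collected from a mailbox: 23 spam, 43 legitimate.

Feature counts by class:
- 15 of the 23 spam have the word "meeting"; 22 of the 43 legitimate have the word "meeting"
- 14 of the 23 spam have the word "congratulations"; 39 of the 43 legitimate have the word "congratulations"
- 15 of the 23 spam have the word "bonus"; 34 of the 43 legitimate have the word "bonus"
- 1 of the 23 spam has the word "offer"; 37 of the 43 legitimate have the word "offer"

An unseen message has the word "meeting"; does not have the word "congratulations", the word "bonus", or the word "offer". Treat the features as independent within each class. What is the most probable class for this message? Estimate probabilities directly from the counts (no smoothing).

spam: (23/66) × (15/23) × (9/23) × (8/23) × (22/23) ≈ 0.0295882
legitimate: (43/66) × (22/43) × (4/43) × (9/43) × (6/43) ≈ 0.000905581
Highest score → spam.

spam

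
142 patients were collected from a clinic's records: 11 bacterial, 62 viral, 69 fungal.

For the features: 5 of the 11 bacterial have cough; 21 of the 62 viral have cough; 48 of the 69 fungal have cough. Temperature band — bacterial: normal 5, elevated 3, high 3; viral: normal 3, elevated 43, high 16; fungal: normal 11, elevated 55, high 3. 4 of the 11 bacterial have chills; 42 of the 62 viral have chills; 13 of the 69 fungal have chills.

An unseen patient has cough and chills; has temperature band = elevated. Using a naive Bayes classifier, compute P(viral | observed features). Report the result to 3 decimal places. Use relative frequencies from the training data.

bacterial: (11/142) × (5/11) × (3/11) × (4/11) ≈ 0.00349203
viral: (62/142) × (21/62) × (43/62) × (42/62) ≈ 0.0694809
fungal: (69/142) × (48/69) × (55/69) × (13/69) ≈ 0.0507646
P(viral | x) = 0.0694809 / 0.12373753 ≈ 0.562

0.562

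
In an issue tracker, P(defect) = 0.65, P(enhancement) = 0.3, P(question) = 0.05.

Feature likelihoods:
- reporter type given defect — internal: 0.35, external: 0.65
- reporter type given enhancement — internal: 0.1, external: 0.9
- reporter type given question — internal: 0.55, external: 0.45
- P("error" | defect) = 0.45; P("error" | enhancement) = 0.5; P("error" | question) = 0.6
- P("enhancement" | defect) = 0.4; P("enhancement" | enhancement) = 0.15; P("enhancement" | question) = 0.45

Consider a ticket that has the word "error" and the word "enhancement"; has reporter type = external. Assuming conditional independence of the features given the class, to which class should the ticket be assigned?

defect

defect: 0.65 × 0.65 × 0.45 × 0.4 = 0.07605
enhancement: 0.3 × 0.9 × 0.5 × 0.15 = 0.02025
question: 0.05 × 0.45 × 0.6 × 0.45 = 0.006075
Highest score → defect.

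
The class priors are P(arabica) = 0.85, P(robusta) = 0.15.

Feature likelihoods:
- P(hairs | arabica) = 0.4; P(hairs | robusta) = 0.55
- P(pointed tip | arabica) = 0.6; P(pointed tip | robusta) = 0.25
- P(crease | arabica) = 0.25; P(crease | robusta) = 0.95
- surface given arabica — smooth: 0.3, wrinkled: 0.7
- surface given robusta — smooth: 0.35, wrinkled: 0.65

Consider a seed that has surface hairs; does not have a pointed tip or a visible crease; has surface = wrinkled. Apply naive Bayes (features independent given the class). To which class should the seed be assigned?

arabica

arabica: 0.85 × 0.4 × (1−0.6) × (1−0.25) × 0.7 = 0.0714
robusta: 0.15 × 0.55 × (1−0.25) × (1−0.95) × 0.65 = 0.0020109375
Highest score → arabica.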